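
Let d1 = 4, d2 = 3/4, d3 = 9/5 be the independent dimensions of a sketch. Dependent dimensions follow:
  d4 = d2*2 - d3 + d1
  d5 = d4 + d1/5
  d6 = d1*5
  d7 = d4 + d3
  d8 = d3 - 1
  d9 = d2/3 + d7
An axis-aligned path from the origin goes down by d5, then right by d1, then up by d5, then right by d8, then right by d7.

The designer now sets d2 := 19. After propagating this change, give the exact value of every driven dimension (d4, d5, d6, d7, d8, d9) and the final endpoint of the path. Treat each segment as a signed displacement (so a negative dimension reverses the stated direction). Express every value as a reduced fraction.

d4 = 201/5
d5 = 41
d6 = 20
d7 = 42
d8 = 4/5
d9 = 145/3
endpoint = (234/5, 0)

Apply edit: d2 := 19
  d4 = d2*2 - d3 + d1 = 201/5
  d5 = d4 + d1/5 = 41
  d6 = d1*5 = 20
  d7 = d4 + d3 = 42
  d8 = d3 - 1 = 4/5
  d9 = d2/3 + d7 = 145/3
Walk from origin (0, 0):
  seg 1: down by d5 = 41 → (0, -41)
  seg 2: right by d1 = 4 → (4, -41)
  seg 3: up by d5 = 41 → (4, 0)
  seg 4: right by d8 = 4/5 → (24/5, 0)
  seg 5: right by d7 = 42 → (234/5, 0)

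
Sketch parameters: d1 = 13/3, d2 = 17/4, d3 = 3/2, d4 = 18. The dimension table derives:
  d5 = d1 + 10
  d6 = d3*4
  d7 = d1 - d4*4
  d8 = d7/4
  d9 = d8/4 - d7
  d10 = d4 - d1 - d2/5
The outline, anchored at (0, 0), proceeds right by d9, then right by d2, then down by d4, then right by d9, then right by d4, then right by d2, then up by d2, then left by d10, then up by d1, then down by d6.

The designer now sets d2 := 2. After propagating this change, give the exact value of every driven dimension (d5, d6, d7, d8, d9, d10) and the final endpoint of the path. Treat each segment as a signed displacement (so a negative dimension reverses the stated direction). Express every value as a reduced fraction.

d5 = 43/3
d6 = 6
d7 = -203/3
d8 = -203/12
d9 = 1015/16
d10 = 199/15
endpoint = (16273/120, -53/3)

Apply edit: d2 := 2
  d5 = d1 + 10 = 43/3
  d6 = d3*4 = 6
  d7 = d1 - d4*4 = -203/3
  d8 = d7/4 = -203/12
  d9 = d8/4 - d7 = 1015/16
  d10 = d4 - d1 - d2/5 = 199/15
Walk from origin (0, 0):
  seg 1: right by d9 = 1015/16 → (1015/16, 0)
  seg 2: right by d2 = 2 → (1047/16, 0)
  seg 3: down by d4 = 18 → (1047/16, -18)
  seg 4: right by d9 = 1015/16 → (1031/8, -18)
  seg 5: right by d4 = 18 → (1175/8, -18)
  seg 6: right by d2 = 2 → (1191/8, -18)
  seg 7: up by d2 = 2 → (1191/8, -16)
  seg 8: left by d10 = 199/15 → (16273/120, -16)
  seg 9: up by d1 = 13/3 → (16273/120, -35/3)
  seg 10: down by d6 = 6 → (16273/120, -53/3)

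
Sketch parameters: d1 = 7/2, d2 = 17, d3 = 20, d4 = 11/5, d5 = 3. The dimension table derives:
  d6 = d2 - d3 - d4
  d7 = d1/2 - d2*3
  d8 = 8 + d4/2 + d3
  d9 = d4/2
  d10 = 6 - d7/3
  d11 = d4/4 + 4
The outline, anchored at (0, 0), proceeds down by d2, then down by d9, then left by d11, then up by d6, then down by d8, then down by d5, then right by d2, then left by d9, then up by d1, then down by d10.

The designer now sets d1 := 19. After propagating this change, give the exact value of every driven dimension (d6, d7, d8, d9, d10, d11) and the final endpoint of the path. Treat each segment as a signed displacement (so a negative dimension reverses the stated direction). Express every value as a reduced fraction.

Apply edit: d1 := 19
  d6 = d2 - d3 - d4 = -26/5
  d7 = d1/2 - d2*3 = -83/2
  d8 = 8 + d4/2 + d3 = 291/10
  d9 = d4/2 = 11/10
  d10 = 6 - d7/3 = 119/6
  d11 = d4/4 + 4 = 91/20
Walk from origin (0, 0):
  seg 1: down by d2 = 17 → (0, -17)
  seg 2: down by d9 = 11/10 → (0, -181/10)
  seg 3: left by d11 = 91/20 → (-91/20, -181/10)
  seg 4: up by d6 = -26/5 → (-91/20, -233/10)
  seg 5: down by d8 = 291/10 → (-91/20, -262/5)
  seg 6: down by d5 = 3 → (-91/20, -277/5)
  seg 7: right by d2 = 17 → (249/20, -277/5)
  seg 8: left by d9 = 11/10 → (227/20, -277/5)
  seg 9: up by d1 = 19 → (227/20, -182/5)
  seg 10: down by d10 = 119/6 → (227/20, -1687/30)

d6 = -26/5
d7 = -83/2
d8 = 291/10
d9 = 11/10
d10 = 119/6
d11 = 91/20
endpoint = (227/20, -1687/30)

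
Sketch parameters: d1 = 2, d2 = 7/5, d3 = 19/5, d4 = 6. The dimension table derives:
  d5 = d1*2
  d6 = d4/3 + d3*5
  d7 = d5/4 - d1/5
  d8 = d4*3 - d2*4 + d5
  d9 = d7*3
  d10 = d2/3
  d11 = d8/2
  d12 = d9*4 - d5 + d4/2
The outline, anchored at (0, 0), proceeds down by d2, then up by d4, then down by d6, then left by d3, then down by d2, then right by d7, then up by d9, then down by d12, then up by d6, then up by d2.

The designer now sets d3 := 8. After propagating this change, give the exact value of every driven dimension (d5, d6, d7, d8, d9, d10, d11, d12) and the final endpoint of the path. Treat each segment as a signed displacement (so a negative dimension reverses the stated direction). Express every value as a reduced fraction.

d5 = 4
d6 = 42
d7 = 3/5
d8 = 82/5
d9 = 9/5
d10 = 7/15
d11 = 41/5
d12 = 31/5
endpoint = (-37/5, 1/5)

Apply edit: d3 := 8
  d5 = d1*2 = 4
  d6 = d4/3 + d3*5 = 42
  d7 = d5/4 - d1/5 = 3/5
  d8 = d4*3 - d2*4 + d5 = 82/5
  d9 = d7*3 = 9/5
  d10 = d2/3 = 7/15
  d11 = d8/2 = 41/5
  d12 = d9*4 - d5 + d4/2 = 31/5
Walk from origin (0, 0):
  seg 1: down by d2 = 7/5 → (0, -7/5)
  seg 2: up by d4 = 6 → (0, 23/5)
  seg 3: down by d6 = 42 → (0, -187/5)
  seg 4: left by d3 = 8 → (-8, -187/5)
  seg 5: down by d2 = 7/5 → (-8, -194/5)
  seg 6: right by d7 = 3/5 → (-37/5, -194/5)
  seg 7: up by d9 = 9/5 → (-37/5, -37)
  seg 8: down by d12 = 31/5 → (-37/5, -216/5)
  seg 9: up by d6 = 42 → (-37/5, -6/5)
  seg 10: up by d2 = 7/5 → (-37/5, 1/5)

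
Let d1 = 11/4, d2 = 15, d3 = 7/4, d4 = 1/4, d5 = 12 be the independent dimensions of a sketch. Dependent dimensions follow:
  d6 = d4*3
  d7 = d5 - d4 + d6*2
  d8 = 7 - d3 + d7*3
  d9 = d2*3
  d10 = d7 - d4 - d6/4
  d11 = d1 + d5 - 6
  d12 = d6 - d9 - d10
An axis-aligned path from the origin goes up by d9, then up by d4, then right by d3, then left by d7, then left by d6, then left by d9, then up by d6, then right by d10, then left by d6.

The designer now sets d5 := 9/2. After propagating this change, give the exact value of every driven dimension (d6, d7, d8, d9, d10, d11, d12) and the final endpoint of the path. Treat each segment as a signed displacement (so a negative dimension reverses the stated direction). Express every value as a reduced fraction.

d6 = 3/4
d7 = 23/4
d8 = 45/2
d9 = 45
d10 = 85/16
d11 = 5/4
d12 = -793/16
endpoint = (-723/16, 46)

Apply edit: d5 := 9/2
  d6 = d4*3 = 3/4
  d7 = d5 - d4 + d6*2 = 23/4
  d8 = 7 - d3 + d7*3 = 45/2
  d9 = d2*3 = 45
  d10 = d7 - d4 - d6/4 = 85/16
  d11 = d1 + d5 - 6 = 5/4
  d12 = d6 - d9 - d10 = -793/16
Walk from origin (0, 0):
  seg 1: up by d9 = 45 → (0, 45)
  seg 2: up by d4 = 1/4 → (0, 181/4)
  seg 3: right by d3 = 7/4 → (7/4, 181/4)
  seg 4: left by d7 = 23/4 → (-4, 181/4)
  seg 5: left by d6 = 3/4 → (-19/4, 181/4)
  seg 6: left by d9 = 45 → (-199/4, 181/4)
  seg 7: up by d6 = 3/4 → (-199/4, 46)
  seg 8: right by d10 = 85/16 → (-711/16, 46)
  seg 9: left by d6 = 3/4 → (-723/16, 46)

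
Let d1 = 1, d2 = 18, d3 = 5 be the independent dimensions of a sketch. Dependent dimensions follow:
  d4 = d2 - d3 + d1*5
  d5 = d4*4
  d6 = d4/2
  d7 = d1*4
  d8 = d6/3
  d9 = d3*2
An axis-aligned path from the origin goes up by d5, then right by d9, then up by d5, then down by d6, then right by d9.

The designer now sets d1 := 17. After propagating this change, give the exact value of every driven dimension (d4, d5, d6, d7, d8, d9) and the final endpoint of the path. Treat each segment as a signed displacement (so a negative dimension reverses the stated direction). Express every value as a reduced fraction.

d4 = 98
d5 = 392
d6 = 49
d7 = 68
d8 = 49/3
d9 = 10
endpoint = (20, 735)

Apply edit: d1 := 17
  d4 = d2 - d3 + d1*5 = 98
  d5 = d4*4 = 392
  d6 = d4/2 = 49
  d7 = d1*4 = 68
  d8 = d6/3 = 49/3
  d9 = d3*2 = 10
Walk from origin (0, 0):
  seg 1: up by d5 = 392 → (0, 392)
  seg 2: right by d9 = 10 → (10, 392)
  seg 3: up by d5 = 392 → (10, 784)
  seg 4: down by d6 = 49 → (10, 735)
  seg 5: right by d9 = 10 → (20, 735)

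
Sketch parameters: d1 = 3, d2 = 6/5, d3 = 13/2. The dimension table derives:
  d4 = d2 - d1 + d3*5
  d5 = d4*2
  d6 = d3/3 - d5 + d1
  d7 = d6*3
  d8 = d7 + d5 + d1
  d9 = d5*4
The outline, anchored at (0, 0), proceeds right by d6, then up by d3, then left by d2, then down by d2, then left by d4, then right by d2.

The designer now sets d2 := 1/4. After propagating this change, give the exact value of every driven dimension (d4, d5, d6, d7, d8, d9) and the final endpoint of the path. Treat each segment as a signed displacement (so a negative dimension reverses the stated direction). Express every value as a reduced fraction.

Apply edit: d2 := 1/4
  d4 = d2 - d1 + d3*5 = 119/4
  d5 = d4*2 = 119/2
  d6 = d3/3 - d5 + d1 = -163/3
  d7 = d6*3 = -163
  d8 = d7 + d5 + d1 = -201/2
  d9 = d5*4 = 238
Walk from origin (0, 0):
  seg 1: right by d6 = -163/3 → (-163/3, 0)
  seg 2: up by d3 = 13/2 → (-163/3, 13/2)
  seg 3: left by d2 = 1/4 → (-655/12, 13/2)
  seg 4: down by d2 = 1/4 → (-655/12, 25/4)
  seg 5: left by d4 = 119/4 → (-253/3, 25/4)
  seg 6: right by d2 = 1/4 → (-1009/12, 25/4)

d4 = 119/4
d5 = 119/2
d6 = -163/3
d7 = -163
d8 = -201/2
d9 = 238
endpoint = (-1009/12, 25/4)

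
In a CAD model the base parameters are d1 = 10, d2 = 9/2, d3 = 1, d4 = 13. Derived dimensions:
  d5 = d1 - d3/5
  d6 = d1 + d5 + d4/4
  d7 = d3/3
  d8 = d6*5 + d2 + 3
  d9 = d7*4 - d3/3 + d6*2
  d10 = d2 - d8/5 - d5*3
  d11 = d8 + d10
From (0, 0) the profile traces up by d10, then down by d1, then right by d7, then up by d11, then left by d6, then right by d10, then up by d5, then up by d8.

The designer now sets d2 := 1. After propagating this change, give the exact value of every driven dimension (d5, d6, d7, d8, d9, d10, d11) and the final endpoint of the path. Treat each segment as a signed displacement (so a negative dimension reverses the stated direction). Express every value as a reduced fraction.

d5 = 49/5
d6 = 461/20
d7 = 1/3
d8 = 477/4
d9 = 471/10
d10 = -209/4
d11 = 67
endpoint = (-2249/30, 669/5)

Apply edit: d2 := 1
  d5 = d1 - d3/5 = 49/5
  d6 = d1 + d5 + d4/4 = 461/20
  d7 = d3/3 = 1/3
  d8 = d6*5 + d2 + 3 = 477/4
  d9 = d7*4 - d3/3 + d6*2 = 471/10
  d10 = d2 - d8/5 - d5*3 = -209/4
  d11 = d8 + d10 = 67
Walk from origin (0, 0):
  seg 1: up by d10 = -209/4 → (0, -209/4)
  seg 2: down by d1 = 10 → (0, -249/4)
  seg 3: right by d7 = 1/3 → (1/3, -249/4)
  seg 4: up by d11 = 67 → (1/3, 19/4)
  seg 5: left by d6 = 461/20 → (-1363/60, 19/4)
  seg 6: right by d10 = -209/4 → (-2249/30, 19/4)
  seg 7: up by d5 = 49/5 → (-2249/30, 291/20)
  seg 8: up by d8 = 477/4 → (-2249/30, 669/5)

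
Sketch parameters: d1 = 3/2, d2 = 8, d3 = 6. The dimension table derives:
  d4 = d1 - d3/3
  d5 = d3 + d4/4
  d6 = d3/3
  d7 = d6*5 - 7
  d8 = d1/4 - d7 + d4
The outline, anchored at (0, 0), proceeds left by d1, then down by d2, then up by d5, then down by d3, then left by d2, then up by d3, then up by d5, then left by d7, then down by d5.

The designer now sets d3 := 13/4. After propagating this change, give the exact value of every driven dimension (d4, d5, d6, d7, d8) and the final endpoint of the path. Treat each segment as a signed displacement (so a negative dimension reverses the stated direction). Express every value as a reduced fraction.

d4 = 5/12
d5 = 161/48
d6 = 13/12
d7 = -19/12
d8 = 19/8
endpoint = (-95/12, -223/48)

Apply edit: d3 := 13/4
  d4 = d1 - d3/3 = 5/12
  d5 = d3 + d4/4 = 161/48
  d6 = d3/3 = 13/12
  d7 = d6*5 - 7 = -19/12
  d8 = d1/4 - d7 + d4 = 19/8
Walk from origin (0, 0):
  seg 1: left by d1 = 3/2 → (-3/2, 0)
  seg 2: down by d2 = 8 → (-3/2, -8)
  seg 3: up by d5 = 161/48 → (-3/2, -223/48)
  seg 4: down by d3 = 13/4 → (-3/2, -379/48)
  seg 5: left by d2 = 8 → (-19/2, -379/48)
  seg 6: up by d3 = 13/4 → (-19/2, -223/48)
  seg 7: up by d5 = 161/48 → (-19/2, -31/24)
  seg 8: left by d7 = -19/12 → (-95/12, -31/24)
  seg 9: down by d5 = 161/48 → (-95/12, -223/48)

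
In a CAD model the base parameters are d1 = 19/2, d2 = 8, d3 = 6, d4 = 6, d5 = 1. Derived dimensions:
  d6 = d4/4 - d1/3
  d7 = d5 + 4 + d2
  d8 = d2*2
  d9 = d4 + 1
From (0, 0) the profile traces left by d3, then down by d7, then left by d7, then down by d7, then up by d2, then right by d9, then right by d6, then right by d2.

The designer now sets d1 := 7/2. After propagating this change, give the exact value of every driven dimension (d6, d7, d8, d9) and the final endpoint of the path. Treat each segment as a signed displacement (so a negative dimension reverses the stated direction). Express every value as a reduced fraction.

Apply edit: d1 := 7/2
  d6 = d4/4 - d1/3 = 1/3
  d7 = d5 + 4 + d2 = 13
  d8 = d2*2 = 16
  d9 = d4 + 1 = 7
Walk from origin (0, 0):
  seg 1: left by d3 = 6 → (-6, 0)
  seg 2: down by d7 = 13 → (-6, -13)
  seg 3: left by d7 = 13 → (-19, -13)
  seg 4: down by d7 = 13 → (-19, -26)
  seg 5: up by d2 = 8 → (-19, -18)
  seg 6: right by d9 = 7 → (-12, -18)
  seg 7: right by d6 = 1/3 → (-35/3, -18)
  seg 8: right by d2 = 8 → (-11/3, -18)

d6 = 1/3
d7 = 13
d8 = 16
d9 = 7
endpoint = (-11/3, -18)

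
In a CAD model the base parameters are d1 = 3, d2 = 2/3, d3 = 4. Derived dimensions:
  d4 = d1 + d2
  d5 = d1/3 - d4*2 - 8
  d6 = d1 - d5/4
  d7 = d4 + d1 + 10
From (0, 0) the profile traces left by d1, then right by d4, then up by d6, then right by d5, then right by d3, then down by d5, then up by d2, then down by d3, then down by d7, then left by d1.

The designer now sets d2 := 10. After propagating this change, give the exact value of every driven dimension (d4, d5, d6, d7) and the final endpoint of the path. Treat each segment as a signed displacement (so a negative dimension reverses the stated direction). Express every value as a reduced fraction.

d4 = 13
d5 = -33
d6 = 45/4
d7 = 26
endpoint = (-22, 97/4)

Apply edit: d2 := 10
  d4 = d1 + d2 = 13
  d5 = d1/3 - d4*2 - 8 = -33
  d6 = d1 - d5/4 = 45/4
  d7 = d4 + d1 + 10 = 26
Walk from origin (0, 0):
  seg 1: left by d1 = 3 → (-3, 0)
  seg 2: right by d4 = 13 → (10, 0)
  seg 3: up by d6 = 45/4 → (10, 45/4)
  seg 4: right by d5 = -33 → (-23, 45/4)
  seg 5: right by d3 = 4 → (-19, 45/4)
  seg 6: down by d5 = -33 → (-19, 177/4)
  seg 7: up by d2 = 10 → (-19, 217/4)
  seg 8: down by d3 = 4 → (-19, 201/4)
  seg 9: down by d7 = 26 → (-19, 97/4)
  seg 10: left by d1 = 3 → (-22, 97/4)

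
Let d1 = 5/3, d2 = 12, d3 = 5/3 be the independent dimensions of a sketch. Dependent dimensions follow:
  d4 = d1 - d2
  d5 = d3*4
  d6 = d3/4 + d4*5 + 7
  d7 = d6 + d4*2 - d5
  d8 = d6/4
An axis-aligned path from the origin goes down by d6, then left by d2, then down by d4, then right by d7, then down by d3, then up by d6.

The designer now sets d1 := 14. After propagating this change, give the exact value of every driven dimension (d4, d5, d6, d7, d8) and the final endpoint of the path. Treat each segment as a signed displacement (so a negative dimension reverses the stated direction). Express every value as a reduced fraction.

Apply edit: d1 := 14
  d4 = d1 - d2 = 2
  d5 = d3*4 = 20/3
  d6 = d3/4 + d4*5 + 7 = 209/12
  d7 = d6 + d4*2 - d5 = 59/4
  d8 = d6/4 = 209/48
Walk from origin (0, 0):
  seg 1: down by d6 = 209/12 → (0, -209/12)
  seg 2: left by d2 = 12 → (-12, -209/12)
  seg 3: down by d4 = 2 → (-12, -233/12)
  seg 4: right by d7 = 59/4 → (11/4, -233/12)
  seg 5: down by d3 = 5/3 → (11/4, -253/12)
  seg 6: up by d6 = 209/12 → (11/4, -11/3)

d4 = 2
d5 = 20/3
d6 = 209/12
d7 = 59/4
d8 = 209/48
endpoint = (11/4, -11/3)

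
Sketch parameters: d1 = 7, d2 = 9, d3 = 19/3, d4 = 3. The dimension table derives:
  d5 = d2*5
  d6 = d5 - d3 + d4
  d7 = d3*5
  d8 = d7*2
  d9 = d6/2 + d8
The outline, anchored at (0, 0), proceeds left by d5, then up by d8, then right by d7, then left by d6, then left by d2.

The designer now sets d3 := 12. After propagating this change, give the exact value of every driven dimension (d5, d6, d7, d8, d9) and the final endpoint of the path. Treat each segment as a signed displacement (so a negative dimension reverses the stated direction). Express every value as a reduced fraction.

Apply edit: d3 := 12
  d5 = d2*5 = 45
  d6 = d5 - d3 + d4 = 36
  d7 = d3*5 = 60
  d8 = d7*2 = 120
  d9 = d6/2 + d8 = 138
Walk from origin (0, 0):
  seg 1: left by d5 = 45 → (-45, 0)
  seg 2: up by d8 = 120 → (-45, 120)
  seg 3: right by d7 = 60 → (15, 120)
  seg 4: left by d6 = 36 → (-21, 120)
  seg 5: left by d2 = 9 → (-30, 120)

d5 = 45
d6 = 36
d7 = 60
d8 = 120
d9 = 138
endpoint = (-30, 120)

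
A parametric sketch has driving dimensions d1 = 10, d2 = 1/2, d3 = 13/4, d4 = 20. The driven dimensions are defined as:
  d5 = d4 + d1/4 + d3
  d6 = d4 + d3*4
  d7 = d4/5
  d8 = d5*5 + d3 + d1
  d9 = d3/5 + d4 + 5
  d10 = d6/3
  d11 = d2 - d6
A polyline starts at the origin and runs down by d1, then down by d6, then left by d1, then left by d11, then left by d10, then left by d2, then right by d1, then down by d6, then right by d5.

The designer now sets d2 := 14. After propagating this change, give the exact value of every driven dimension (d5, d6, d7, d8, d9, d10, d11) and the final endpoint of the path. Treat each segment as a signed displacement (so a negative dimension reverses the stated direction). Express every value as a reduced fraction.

Apply edit: d2 := 14
  d5 = d4 + d1/4 + d3 = 103/4
  d6 = d4 + d3*4 = 33
  d7 = d4/5 = 4
  d8 = d5*5 + d3 + d1 = 142
  d9 = d3/5 + d4 + 5 = 513/20
  d10 = d6/3 = 11
  d11 = d2 - d6 = -19
Walk from origin (0, 0):
  seg 1: down by d1 = 10 → (0, -10)
  seg 2: down by d6 = 33 → (0, -43)
  seg 3: left by d1 = 10 → (-10, -43)
  seg 4: left by d11 = -19 → (9, -43)
  seg 5: left by d10 = 11 → (-2, -43)
  seg 6: left by d2 = 14 → (-16, -43)
  seg 7: right by d1 = 10 → (-6, -43)
  seg 8: down by d6 = 33 → (-6, -76)
  seg 9: right by d5 = 103/4 → (79/4, -76)

d5 = 103/4
d6 = 33
d7 = 4
d8 = 142
d9 = 513/20
d10 = 11
d11 = -19
endpoint = (79/4, -76)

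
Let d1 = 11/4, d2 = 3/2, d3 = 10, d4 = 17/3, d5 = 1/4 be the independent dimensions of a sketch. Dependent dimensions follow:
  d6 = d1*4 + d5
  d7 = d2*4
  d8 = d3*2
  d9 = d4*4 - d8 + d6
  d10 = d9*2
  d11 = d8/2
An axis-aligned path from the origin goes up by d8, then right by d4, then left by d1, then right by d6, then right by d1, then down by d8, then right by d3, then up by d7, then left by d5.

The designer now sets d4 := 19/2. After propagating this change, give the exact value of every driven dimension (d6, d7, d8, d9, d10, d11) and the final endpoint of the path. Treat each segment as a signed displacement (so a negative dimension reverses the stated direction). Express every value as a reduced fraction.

d6 = 45/4
d7 = 6
d8 = 20
d9 = 117/4
d10 = 117/2
d11 = 10
endpoint = (61/2, 6)

Apply edit: d4 := 19/2
  d6 = d1*4 + d5 = 45/4
  d7 = d2*4 = 6
  d8 = d3*2 = 20
  d9 = d4*4 - d8 + d6 = 117/4
  d10 = d9*2 = 117/2
  d11 = d8/2 = 10
Walk from origin (0, 0):
  seg 1: up by d8 = 20 → (0, 20)
  seg 2: right by d4 = 19/2 → (19/2, 20)
  seg 3: left by d1 = 11/4 → (27/4, 20)
  seg 4: right by d6 = 45/4 → (18, 20)
  seg 5: right by d1 = 11/4 → (83/4, 20)
  seg 6: down by d8 = 20 → (83/4, 0)
  seg 7: right by d3 = 10 → (123/4, 0)
  seg 8: up by d7 = 6 → (123/4, 6)
  seg 9: left by d5 = 1/4 → (61/2, 6)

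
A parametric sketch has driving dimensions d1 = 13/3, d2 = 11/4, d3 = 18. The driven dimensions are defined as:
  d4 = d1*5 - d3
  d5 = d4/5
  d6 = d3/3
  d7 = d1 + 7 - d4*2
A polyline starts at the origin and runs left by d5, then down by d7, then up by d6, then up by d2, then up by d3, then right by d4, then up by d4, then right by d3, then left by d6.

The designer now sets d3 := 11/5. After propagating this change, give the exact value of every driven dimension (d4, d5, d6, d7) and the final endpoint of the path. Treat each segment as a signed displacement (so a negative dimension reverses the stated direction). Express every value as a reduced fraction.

d4 = 292/15
d5 = 292/75
d6 = 11/15
d7 = -138/5
endpoint = (426/25, 211/4)

Apply edit: d3 := 11/5
  d4 = d1*5 - d3 = 292/15
  d5 = d4/5 = 292/75
  d6 = d3/3 = 11/15
  d7 = d1 + 7 - d4*2 = -138/5
Walk from origin (0, 0):
  seg 1: left by d5 = 292/75 → (-292/75, 0)
  seg 2: down by d7 = -138/5 → (-292/75, 138/5)
  seg 3: up by d6 = 11/15 → (-292/75, 85/3)
  seg 4: up by d2 = 11/4 → (-292/75, 373/12)
  seg 5: up by d3 = 11/5 → (-292/75, 1997/60)
  seg 6: right by d4 = 292/15 → (1168/75, 1997/60)
  seg 7: up by d4 = 292/15 → (1168/75, 211/4)
  seg 8: right by d3 = 11/5 → (1333/75, 211/4)
  seg 9: left by d6 = 11/15 → (426/25, 211/4)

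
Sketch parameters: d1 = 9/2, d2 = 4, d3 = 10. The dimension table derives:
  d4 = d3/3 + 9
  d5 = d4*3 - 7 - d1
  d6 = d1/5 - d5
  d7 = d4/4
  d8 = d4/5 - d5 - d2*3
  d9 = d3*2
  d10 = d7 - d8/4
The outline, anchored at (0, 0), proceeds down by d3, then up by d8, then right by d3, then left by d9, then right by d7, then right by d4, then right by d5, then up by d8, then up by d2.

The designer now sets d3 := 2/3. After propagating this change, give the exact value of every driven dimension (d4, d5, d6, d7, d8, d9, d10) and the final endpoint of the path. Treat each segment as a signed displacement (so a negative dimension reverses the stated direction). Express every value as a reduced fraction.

Apply edit: d3 := 2/3
  d4 = d3/3 + 9 = 83/9
  d5 = d4*3 - 7 - d1 = 97/6
  d6 = d1/5 - d5 = -229/15
  d7 = d4/4 = 83/36
  d8 = d4/5 - d5 - d2*3 = -2369/90
  d9 = d3*2 = 4/3
  d10 = d7 - d8/4 = 3199/360
Walk from origin (0, 0):
  seg 1: down by d3 = 2/3 → (0, -2/3)
  seg 2: up by d8 = -2369/90 → (0, -2429/90)
  seg 3: right by d3 = 2/3 → (2/3, -2429/90)
  seg 4: left by d9 = 4/3 → (-2/3, -2429/90)
  seg 5: right by d7 = 83/36 → (59/36, -2429/90)
  seg 6: right by d4 = 83/9 → (391/36, -2429/90)
  seg 7: right by d5 = 97/6 → (973/36, -2429/90)
  seg 8: up by d8 = -2369/90 → (973/36, -2399/45)
  seg 9: up by d2 = 4 → (973/36, -2219/45)

d4 = 83/9
d5 = 97/6
d6 = -229/15
d7 = 83/36
d8 = -2369/90
d9 = 4/3
d10 = 3199/360
endpoint = (973/36, -2219/45)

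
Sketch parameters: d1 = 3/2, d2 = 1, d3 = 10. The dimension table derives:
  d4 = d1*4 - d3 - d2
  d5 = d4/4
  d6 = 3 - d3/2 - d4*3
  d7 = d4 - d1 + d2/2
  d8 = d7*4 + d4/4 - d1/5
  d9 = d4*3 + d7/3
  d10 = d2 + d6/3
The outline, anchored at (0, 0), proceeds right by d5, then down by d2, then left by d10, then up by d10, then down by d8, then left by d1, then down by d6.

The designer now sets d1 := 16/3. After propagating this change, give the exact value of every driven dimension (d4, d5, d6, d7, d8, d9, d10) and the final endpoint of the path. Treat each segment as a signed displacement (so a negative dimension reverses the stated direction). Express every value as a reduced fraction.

d4 = 31/3
d5 = 31/12
d6 = -33
d7 = 11/2
d8 = 1411/60
d9 = 197/6
d10 = -10
endpoint = (29/4, -91/60)

Apply edit: d1 := 16/3
  d4 = d1*4 - d3 - d2 = 31/3
  d5 = d4/4 = 31/12
  d6 = 3 - d3/2 - d4*3 = -33
  d7 = d4 - d1 + d2/2 = 11/2
  d8 = d7*4 + d4/4 - d1/5 = 1411/60
  d9 = d4*3 + d7/3 = 197/6
  d10 = d2 + d6/3 = -10
Walk from origin (0, 0):
  seg 1: right by d5 = 31/12 → (31/12, 0)
  seg 2: down by d2 = 1 → (31/12, -1)
  seg 3: left by d10 = -10 → (151/12, -1)
  seg 4: up by d10 = -10 → (151/12, -11)
  seg 5: down by d8 = 1411/60 → (151/12, -2071/60)
  seg 6: left by d1 = 16/3 → (29/4, -2071/60)
  seg 7: down by d6 = -33 → (29/4, -91/60)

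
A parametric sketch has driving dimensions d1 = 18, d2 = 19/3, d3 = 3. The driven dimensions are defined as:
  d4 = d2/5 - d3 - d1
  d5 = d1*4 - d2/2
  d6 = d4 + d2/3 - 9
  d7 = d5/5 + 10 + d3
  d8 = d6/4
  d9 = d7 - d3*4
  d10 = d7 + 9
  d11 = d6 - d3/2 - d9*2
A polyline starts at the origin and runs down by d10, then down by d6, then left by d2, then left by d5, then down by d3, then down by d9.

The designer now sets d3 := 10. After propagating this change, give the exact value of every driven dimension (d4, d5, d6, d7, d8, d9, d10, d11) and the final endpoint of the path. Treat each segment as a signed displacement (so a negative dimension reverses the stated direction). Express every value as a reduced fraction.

d4 = -401/15
d5 = 413/6
d6 = -1513/45
d7 = 1013/30
d8 = -1513/180
d9 = -187/30
d10 = 1283/30
d11 = -1177/45
endpoint = (-451/6, -581/45)

Apply edit: d3 := 10
  d4 = d2/5 - d3 - d1 = -401/15
  d5 = d1*4 - d2/2 = 413/6
  d6 = d4 + d2/3 - 9 = -1513/45
  d7 = d5/5 + 10 + d3 = 1013/30
  d8 = d6/4 = -1513/180
  d9 = d7 - d3*4 = -187/30
  d10 = d7 + 9 = 1283/30
  d11 = d6 - d3/2 - d9*2 = -1177/45
Walk from origin (0, 0):
  seg 1: down by d10 = 1283/30 → (0, -1283/30)
  seg 2: down by d6 = -1513/45 → (0, -823/90)
  seg 3: left by d2 = 19/3 → (-19/3, -823/90)
  seg 4: left by d5 = 413/6 → (-451/6, -823/90)
  seg 5: down by d3 = 10 → (-451/6, -1723/90)
  seg 6: down by d9 = -187/30 → (-451/6, -581/45)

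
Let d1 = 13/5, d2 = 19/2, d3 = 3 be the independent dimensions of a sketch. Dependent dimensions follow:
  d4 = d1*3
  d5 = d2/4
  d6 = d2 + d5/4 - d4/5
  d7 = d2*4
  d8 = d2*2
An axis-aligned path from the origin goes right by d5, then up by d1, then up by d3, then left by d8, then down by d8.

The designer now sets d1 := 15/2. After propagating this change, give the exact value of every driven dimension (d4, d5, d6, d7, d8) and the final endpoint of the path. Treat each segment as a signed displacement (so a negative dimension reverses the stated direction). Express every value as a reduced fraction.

d4 = 45/2
d5 = 19/8
d6 = 179/32
d7 = 38
d8 = 19
endpoint = (-133/8, -17/2)

Apply edit: d1 := 15/2
  d4 = d1*3 = 45/2
  d5 = d2/4 = 19/8
  d6 = d2 + d5/4 - d4/5 = 179/32
  d7 = d2*4 = 38
  d8 = d2*2 = 19
Walk from origin (0, 0):
  seg 1: right by d5 = 19/8 → (19/8, 0)
  seg 2: up by d1 = 15/2 → (19/8, 15/2)
  seg 3: up by d3 = 3 → (19/8, 21/2)
  seg 4: left by d8 = 19 → (-133/8, 21/2)
  seg 5: down by d8 = 19 → (-133/8, -17/2)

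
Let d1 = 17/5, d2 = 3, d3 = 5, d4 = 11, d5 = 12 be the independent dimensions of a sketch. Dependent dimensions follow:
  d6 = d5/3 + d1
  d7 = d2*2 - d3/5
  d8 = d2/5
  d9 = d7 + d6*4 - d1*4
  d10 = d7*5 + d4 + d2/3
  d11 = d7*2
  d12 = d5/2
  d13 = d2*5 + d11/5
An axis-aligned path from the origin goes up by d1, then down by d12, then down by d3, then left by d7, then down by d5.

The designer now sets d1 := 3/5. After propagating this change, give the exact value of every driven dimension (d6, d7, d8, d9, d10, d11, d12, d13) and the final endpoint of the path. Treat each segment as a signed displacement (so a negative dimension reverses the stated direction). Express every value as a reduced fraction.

d6 = 23/5
d7 = 5
d8 = 3/5
d9 = 21
d10 = 37
d11 = 10
d12 = 6
d13 = 17
endpoint = (-5, -112/5)

Apply edit: d1 := 3/5
  d6 = d5/3 + d1 = 23/5
  d7 = d2*2 - d3/5 = 5
  d8 = d2/5 = 3/5
  d9 = d7 + d6*4 - d1*4 = 21
  d10 = d7*5 + d4 + d2/3 = 37
  d11 = d7*2 = 10
  d12 = d5/2 = 6
  d13 = d2*5 + d11/5 = 17
Walk from origin (0, 0):
  seg 1: up by d1 = 3/5 → (0, 3/5)
  seg 2: down by d12 = 6 → (0, -27/5)
  seg 3: down by d3 = 5 → (0, -52/5)
  seg 4: left by d7 = 5 → (-5, -52/5)
  seg 5: down by d5 = 12 → (-5, -112/5)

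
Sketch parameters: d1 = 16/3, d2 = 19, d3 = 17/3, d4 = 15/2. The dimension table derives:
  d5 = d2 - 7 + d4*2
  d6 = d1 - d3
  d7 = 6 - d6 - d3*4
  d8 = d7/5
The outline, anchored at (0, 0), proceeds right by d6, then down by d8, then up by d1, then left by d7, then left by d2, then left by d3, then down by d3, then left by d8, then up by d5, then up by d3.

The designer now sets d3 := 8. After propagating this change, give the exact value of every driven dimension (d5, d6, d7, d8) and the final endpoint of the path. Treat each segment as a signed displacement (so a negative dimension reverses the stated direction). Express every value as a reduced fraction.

d5 = 27
d6 = -8/3
d7 = -70/3
d8 = -14/3
endpoint = (-5/3, 37)

Apply edit: d3 := 8
  d5 = d2 - 7 + d4*2 = 27
  d6 = d1 - d3 = -8/3
  d7 = 6 - d6 - d3*4 = -70/3
  d8 = d7/5 = -14/3
Walk from origin (0, 0):
  seg 1: right by d6 = -8/3 → (-8/3, 0)
  seg 2: down by d8 = -14/3 → (-8/3, 14/3)
  seg 3: up by d1 = 16/3 → (-8/3, 10)
  seg 4: left by d7 = -70/3 → (62/3, 10)
  seg 5: left by d2 = 19 → (5/3, 10)
  seg 6: left by d3 = 8 → (-19/3, 10)
  seg 7: down by d3 = 8 → (-19/3, 2)
  seg 8: left by d8 = -14/3 → (-5/3, 2)
  seg 9: up by d5 = 27 → (-5/3, 29)
  seg 10: up by d3 = 8 → (-5/3, 37)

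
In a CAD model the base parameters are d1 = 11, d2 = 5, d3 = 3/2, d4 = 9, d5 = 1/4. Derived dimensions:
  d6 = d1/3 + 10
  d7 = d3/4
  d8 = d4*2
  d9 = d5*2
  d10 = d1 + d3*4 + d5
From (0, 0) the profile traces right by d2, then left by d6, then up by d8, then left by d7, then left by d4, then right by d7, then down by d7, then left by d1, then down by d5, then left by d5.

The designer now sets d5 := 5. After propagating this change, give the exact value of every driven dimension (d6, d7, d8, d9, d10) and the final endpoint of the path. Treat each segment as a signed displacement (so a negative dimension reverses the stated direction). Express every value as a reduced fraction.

d6 = 41/3
d7 = 3/8
d8 = 18
d9 = 10
d10 = 22
endpoint = (-101/3, 101/8)

Apply edit: d5 := 5
  d6 = d1/3 + 10 = 41/3
  d7 = d3/4 = 3/8
  d8 = d4*2 = 18
  d9 = d5*2 = 10
  d10 = d1 + d3*4 + d5 = 22
Walk from origin (0, 0):
  seg 1: right by d2 = 5 → (5, 0)
  seg 2: left by d6 = 41/3 → (-26/3, 0)
  seg 3: up by d8 = 18 → (-26/3, 18)
  seg 4: left by d7 = 3/8 → (-217/24, 18)
  seg 5: left by d4 = 9 → (-433/24, 18)
  seg 6: right by d7 = 3/8 → (-53/3, 18)
  seg 7: down by d7 = 3/8 → (-53/3, 141/8)
  seg 8: left by d1 = 11 → (-86/3, 141/8)
  seg 9: down by d5 = 5 → (-86/3, 101/8)
  seg 10: left by d5 = 5 → (-101/3, 101/8)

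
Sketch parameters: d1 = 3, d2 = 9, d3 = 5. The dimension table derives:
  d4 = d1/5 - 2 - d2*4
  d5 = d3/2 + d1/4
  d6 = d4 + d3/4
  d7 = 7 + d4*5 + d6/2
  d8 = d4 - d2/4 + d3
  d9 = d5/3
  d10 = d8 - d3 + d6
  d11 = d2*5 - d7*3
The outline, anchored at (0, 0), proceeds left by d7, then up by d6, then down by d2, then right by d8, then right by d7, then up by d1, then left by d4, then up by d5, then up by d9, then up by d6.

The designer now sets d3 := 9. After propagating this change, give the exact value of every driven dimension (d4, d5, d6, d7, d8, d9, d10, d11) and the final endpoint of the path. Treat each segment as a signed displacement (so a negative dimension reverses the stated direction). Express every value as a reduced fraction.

Apply edit: d3 := 9
  d4 = d1/5 - 2 - d2*4 = -187/5
  d5 = d3/2 + d1/4 = 21/4
  d6 = d4 + d3/4 = -703/20
  d7 = 7 + d4*5 + d6/2 = -7903/40
  d8 = d4 - d2/4 + d3 = -613/20
  d9 = d5/3 = 7/4
  d10 = d8 - d3 + d6 = -374/5
  d11 = d2*5 - d7*3 = 25509/40
Walk from origin (0, 0):
  seg 1: left by d7 = -7903/40 → (7903/40, 0)
  seg 2: up by d6 = -703/20 → (7903/40, -703/20)
  seg 3: down by d2 = 9 → (7903/40, -883/20)
  seg 4: right by d8 = -613/20 → (6677/40, -883/20)
  seg 5: right by d7 = -7903/40 → (-613/20, -883/20)
  seg 6: up by d1 = 3 → (-613/20, -823/20)
  seg 7: left by d4 = -187/5 → (27/4, -823/20)
  seg 8: up by d5 = 21/4 → (27/4, -359/10)
  seg 9: up by d9 = 7/4 → (27/4, -683/20)
  seg 10: up by d6 = -703/20 → (27/4, -693/10)

d4 = -187/5
d5 = 21/4
d6 = -703/20
d7 = -7903/40
d8 = -613/20
d9 = 7/4
d10 = -374/5
d11 = 25509/40
endpoint = (27/4, -693/10)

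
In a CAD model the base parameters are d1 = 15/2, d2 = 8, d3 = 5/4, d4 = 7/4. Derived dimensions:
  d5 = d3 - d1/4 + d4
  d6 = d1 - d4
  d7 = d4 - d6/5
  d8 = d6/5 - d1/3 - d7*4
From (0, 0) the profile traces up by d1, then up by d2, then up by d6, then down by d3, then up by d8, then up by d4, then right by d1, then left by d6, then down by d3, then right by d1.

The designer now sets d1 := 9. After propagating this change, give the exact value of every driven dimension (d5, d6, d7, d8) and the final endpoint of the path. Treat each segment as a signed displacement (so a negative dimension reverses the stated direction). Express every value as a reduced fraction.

Apply edit: d1 := 9
  d5 = d3 - d1/4 + d4 = 3/4
  d6 = d1 - d4 = 29/4
  d7 = d4 - d6/5 = 3/10
  d8 = d6/5 - d1/3 - d7*4 = -11/4
Walk from origin (0, 0):
  seg 1: up by d1 = 9 → (0, 9)
  seg 2: up by d2 = 8 → (0, 17)
  seg 3: up by d6 = 29/4 → (0, 97/4)
  seg 4: down by d3 = 5/4 → (0, 23)
  seg 5: up by d8 = -11/4 → (0, 81/4)
  seg 6: up by d4 = 7/4 → (0, 22)
  seg 7: right by d1 = 9 → (9, 22)
  seg 8: left by d6 = 29/4 → (7/4, 22)
  seg 9: down by d3 = 5/4 → (7/4, 83/4)
  seg 10: right by d1 = 9 → (43/4, 83/4)

d5 = 3/4
d6 = 29/4
d7 = 3/10
d8 = -11/4
endpoint = (43/4, 83/4)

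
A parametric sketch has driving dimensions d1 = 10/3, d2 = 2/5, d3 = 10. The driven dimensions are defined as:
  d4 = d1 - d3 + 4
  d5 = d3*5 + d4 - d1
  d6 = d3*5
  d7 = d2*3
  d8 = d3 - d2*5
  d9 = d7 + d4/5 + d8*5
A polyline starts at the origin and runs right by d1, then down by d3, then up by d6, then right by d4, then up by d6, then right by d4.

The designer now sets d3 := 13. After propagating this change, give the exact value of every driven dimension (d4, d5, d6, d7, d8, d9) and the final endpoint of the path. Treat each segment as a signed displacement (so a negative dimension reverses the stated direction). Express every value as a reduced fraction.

d4 = -17/3
d5 = 56
d6 = 65
d7 = 6/5
d8 = 11
d9 = 826/15
endpoint = (-8, 117)

Apply edit: d3 := 13
  d4 = d1 - d3 + 4 = -17/3
  d5 = d3*5 + d4 - d1 = 56
  d6 = d3*5 = 65
  d7 = d2*3 = 6/5
  d8 = d3 - d2*5 = 11
  d9 = d7 + d4/5 + d8*5 = 826/15
Walk from origin (0, 0):
  seg 1: right by d1 = 10/3 → (10/3, 0)
  seg 2: down by d3 = 13 → (10/3, -13)
  seg 3: up by d6 = 65 → (10/3, 52)
  seg 4: right by d4 = -17/3 → (-7/3, 52)
  seg 5: up by d6 = 65 → (-7/3, 117)
  seg 6: right by d4 = -17/3 → (-8, 117)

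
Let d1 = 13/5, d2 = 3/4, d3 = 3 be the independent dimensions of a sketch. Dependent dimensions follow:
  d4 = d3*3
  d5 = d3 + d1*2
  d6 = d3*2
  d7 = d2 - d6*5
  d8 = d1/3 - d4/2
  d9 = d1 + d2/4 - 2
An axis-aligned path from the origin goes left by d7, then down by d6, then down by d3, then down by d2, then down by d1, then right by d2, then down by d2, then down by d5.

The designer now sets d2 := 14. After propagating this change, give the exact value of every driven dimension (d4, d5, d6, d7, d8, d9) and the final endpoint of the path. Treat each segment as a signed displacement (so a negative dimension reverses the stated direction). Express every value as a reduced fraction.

Apply edit: d2 := 14
  d4 = d3*3 = 9
  d5 = d3 + d1*2 = 41/5
  d6 = d3*2 = 6
  d7 = d2 - d6*5 = -16
  d8 = d1/3 - d4/2 = -109/30
  d9 = d1 + d2/4 - 2 = 41/10
Walk from origin (0, 0):
  seg 1: left by d7 = -16 → (16, 0)
  seg 2: down by d6 = 6 → (16, -6)
  seg 3: down by d3 = 3 → (16, -9)
  seg 4: down by d2 = 14 → (16, -23)
  seg 5: down by d1 = 13/5 → (16, -128/5)
  seg 6: right by d2 = 14 → (30, -128/5)
  seg 7: down by d2 = 14 → (30, -198/5)
  seg 8: down by d5 = 41/5 → (30, -239/5)

d4 = 9
d5 = 41/5
d6 = 6
d7 = -16
d8 = -109/30
d9 = 41/10
endpoint = (30, -239/5)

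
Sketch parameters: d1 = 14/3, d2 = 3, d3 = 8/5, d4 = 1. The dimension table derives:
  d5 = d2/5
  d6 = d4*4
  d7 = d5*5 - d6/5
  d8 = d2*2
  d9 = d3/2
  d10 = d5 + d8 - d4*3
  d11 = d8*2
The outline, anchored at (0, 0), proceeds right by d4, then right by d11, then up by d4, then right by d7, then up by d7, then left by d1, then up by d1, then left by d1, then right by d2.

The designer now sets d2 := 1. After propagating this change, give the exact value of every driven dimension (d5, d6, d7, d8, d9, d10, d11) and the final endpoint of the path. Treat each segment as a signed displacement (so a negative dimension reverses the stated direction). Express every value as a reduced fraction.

d5 = 1/5
d6 = 4
d7 = 1/5
d8 = 2
d9 = 4/5
d10 = -4/5
d11 = 4
endpoint = (-47/15, 88/15)

Apply edit: d2 := 1
  d5 = d2/5 = 1/5
  d6 = d4*4 = 4
  d7 = d5*5 - d6/5 = 1/5
  d8 = d2*2 = 2
  d9 = d3/2 = 4/5
  d10 = d5 + d8 - d4*3 = -4/5
  d11 = d8*2 = 4
Walk from origin (0, 0):
  seg 1: right by d4 = 1 → (1, 0)
  seg 2: right by d11 = 4 → (5, 0)
  seg 3: up by d4 = 1 → (5, 1)
  seg 4: right by d7 = 1/5 → (26/5, 1)
  seg 5: up by d7 = 1/5 → (26/5, 6/5)
  seg 6: left by d1 = 14/3 → (8/15, 6/5)
  seg 7: up by d1 = 14/3 → (8/15, 88/15)
  seg 8: left by d1 = 14/3 → (-62/15, 88/15)
  seg 9: right by d2 = 1 → (-47/15, 88/15)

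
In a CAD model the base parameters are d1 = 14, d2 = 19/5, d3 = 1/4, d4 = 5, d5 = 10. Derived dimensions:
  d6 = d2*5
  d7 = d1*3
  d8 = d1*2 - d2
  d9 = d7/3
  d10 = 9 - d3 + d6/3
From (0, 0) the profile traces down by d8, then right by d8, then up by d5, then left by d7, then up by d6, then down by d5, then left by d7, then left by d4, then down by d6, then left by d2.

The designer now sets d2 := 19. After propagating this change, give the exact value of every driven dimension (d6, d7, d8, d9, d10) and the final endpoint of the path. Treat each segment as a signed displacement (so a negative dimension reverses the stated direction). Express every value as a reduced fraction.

Apply edit: d2 := 19
  d6 = d2*5 = 95
  d7 = d1*3 = 42
  d8 = d1*2 - d2 = 9
  d9 = d7/3 = 14
  d10 = 9 - d3 + d6/3 = 485/12
Walk from origin (0, 0):
  seg 1: down by d8 = 9 → (0, -9)
  seg 2: right by d8 = 9 → (9, -9)
  seg 3: up by d5 = 10 → (9, 1)
  seg 4: left by d7 = 42 → (-33, 1)
  seg 5: up by d6 = 95 → (-33, 96)
  seg 6: down by d5 = 10 → (-33, 86)
  seg 7: left by d7 = 42 → (-75, 86)
  seg 8: left by d4 = 5 → (-80, 86)
  seg 9: down by d6 = 95 → (-80, -9)
  seg 10: left by d2 = 19 → (-99, -9)

d6 = 95
d7 = 42
d8 = 9
d9 = 14
d10 = 485/12
endpoint = (-99, -9)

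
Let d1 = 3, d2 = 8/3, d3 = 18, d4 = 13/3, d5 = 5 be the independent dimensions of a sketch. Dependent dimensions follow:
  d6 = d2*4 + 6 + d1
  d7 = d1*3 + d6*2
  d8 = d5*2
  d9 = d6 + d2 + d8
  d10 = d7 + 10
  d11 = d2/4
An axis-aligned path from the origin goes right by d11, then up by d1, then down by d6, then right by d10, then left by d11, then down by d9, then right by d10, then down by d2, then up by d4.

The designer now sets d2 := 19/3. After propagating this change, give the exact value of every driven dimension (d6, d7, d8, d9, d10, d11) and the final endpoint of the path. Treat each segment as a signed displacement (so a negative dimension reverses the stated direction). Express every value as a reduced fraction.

d6 = 103/3
d7 = 233/3
d8 = 10
d9 = 152/3
d10 = 263/3
d11 = 19/12
endpoint = (526/3, -84)

Apply edit: d2 := 19/3
  d6 = d2*4 + 6 + d1 = 103/3
  d7 = d1*3 + d6*2 = 233/3
  d8 = d5*2 = 10
  d9 = d6 + d2 + d8 = 152/3
  d10 = d7 + 10 = 263/3
  d11 = d2/4 = 19/12
Walk from origin (0, 0):
  seg 1: right by d11 = 19/12 → (19/12, 0)
  seg 2: up by d1 = 3 → (19/12, 3)
  seg 3: down by d6 = 103/3 → (19/12, -94/3)
  seg 4: right by d10 = 263/3 → (357/4, -94/3)
  seg 5: left by d11 = 19/12 → (263/3, -94/3)
  seg 6: down by d9 = 152/3 → (263/3, -82)
  seg 7: right by d10 = 263/3 → (526/3, -82)
  seg 8: down by d2 = 19/3 → (526/3, -265/3)
  seg 9: up by d4 = 13/3 → (526/3, -84)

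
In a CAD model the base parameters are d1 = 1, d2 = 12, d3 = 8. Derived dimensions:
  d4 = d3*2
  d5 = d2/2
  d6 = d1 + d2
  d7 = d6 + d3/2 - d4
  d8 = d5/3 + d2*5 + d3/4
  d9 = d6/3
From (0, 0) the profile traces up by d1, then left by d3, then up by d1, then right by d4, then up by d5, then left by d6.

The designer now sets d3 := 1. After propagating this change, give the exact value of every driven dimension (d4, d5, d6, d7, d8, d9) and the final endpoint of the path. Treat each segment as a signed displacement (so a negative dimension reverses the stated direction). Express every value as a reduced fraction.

d4 = 2
d5 = 6
d6 = 13
d7 = 23/2
d8 = 249/4
d9 = 13/3
endpoint = (-12, 8)

Apply edit: d3 := 1
  d4 = d3*2 = 2
  d5 = d2/2 = 6
  d6 = d1 + d2 = 13
  d7 = d6 + d3/2 - d4 = 23/2
  d8 = d5/3 + d2*5 + d3/4 = 249/4
  d9 = d6/3 = 13/3
Walk from origin (0, 0):
  seg 1: up by d1 = 1 → (0, 1)
  seg 2: left by d3 = 1 → (-1, 1)
  seg 3: up by d1 = 1 → (-1, 2)
  seg 4: right by d4 = 2 → (1, 2)
  seg 5: up by d5 = 6 → (1, 8)
  seg 6: left by d6 = 13 → (-12, 8)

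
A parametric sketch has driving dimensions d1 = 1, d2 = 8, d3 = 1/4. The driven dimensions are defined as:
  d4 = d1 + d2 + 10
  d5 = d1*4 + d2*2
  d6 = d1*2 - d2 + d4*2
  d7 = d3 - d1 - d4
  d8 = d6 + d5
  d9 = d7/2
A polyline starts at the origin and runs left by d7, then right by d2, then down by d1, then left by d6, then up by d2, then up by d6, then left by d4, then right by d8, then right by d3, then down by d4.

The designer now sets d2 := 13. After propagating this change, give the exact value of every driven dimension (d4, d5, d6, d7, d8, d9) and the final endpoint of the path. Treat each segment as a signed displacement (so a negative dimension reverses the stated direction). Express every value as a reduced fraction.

d4 = 24
d5 = 30
d6 = 37
d7 = -99/4
d8 = 67
d9 = -99/8
endpoint = (44, 25)

Apply edit: d2 := 13
  d4 = d1 + d2 + 10 = 24
  d5 = d1*4 + d2*2 = 30
  d6 = d1*2 - d2 + d4*2 = 37
  d7 = d3 - d1 - d4 = -99/4
  d8 = d6 + d5 = 67
  d9 = d7/2 = -99/8
Walk from origin (0, 0):
  seg 1: left by d7 = -99/4 → (99/4, 0)
  seg 2: right by d2 = 13 → (151/4, 0)
  seg 3: down by d1 = 1 → (151/4, -1)
  seg 4: left by d6 = 37 → (3/4, -1)
  seg 5: up by d2 = 13 → (3/4, 12)
  seg 6: up by d6 = 37 → (3/4, 49)
  seg 7: left by d4 = 24 → (-93/4, 49)
  seg 8: right by d8 = 67 → (175/4, 49)
  seg 9: right by d3 = 1/4 → (44, 49)
  seg 10: down by d4 = 24 → (44, 25)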